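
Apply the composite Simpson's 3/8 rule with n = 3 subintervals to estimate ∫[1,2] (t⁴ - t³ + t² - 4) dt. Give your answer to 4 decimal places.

h = (2 − 1)/3 = 0.333333.
Nodes t₀,…,t₃ = 1, 1.333333, 1.666667, 2.
f(t) = t⁴ - t³ + t² - 4: f₀=-3, f₁=-1.432099, f₂=1.864198, f₃=8.
(3h/8)·[f₀ + 3f₁ + 3f₂ + f₃] = 0.125·(6.296296) = 0.7870.

0.7870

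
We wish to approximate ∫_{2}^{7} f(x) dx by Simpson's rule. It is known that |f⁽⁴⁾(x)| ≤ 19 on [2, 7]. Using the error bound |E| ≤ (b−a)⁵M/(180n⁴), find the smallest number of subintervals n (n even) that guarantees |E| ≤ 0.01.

Need 59375/(180n⁴) ≤ 0.01.
n⁴ ≥ 59375/(180·0.01) = 32986.1 ⇒ n ≥ 13.4767, so the smallest even n is 14. (n must be even for Simpson's rule.)

14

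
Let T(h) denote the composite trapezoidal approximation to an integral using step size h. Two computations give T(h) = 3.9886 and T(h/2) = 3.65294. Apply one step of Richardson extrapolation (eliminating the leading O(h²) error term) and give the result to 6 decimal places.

3.541053

R = (4·T(h/2) − T(h)) / 3 = (4·3.65294 − 3.9886)/3 = (10.62316)/3 = 3.541053.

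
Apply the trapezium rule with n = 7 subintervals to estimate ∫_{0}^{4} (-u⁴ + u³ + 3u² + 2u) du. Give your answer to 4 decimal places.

h = (4 − 0)/7 = 0.571429.
Nodes u₀,…,u₇ = 0, 0.571429, 1.142857, 1.714286, 2.285714, 2.857143, 3.428571, 4.
f(u) = -u⁴ + u³ + 3u² + 2u: f₀=0, f₁=2.202416, f₂=5.990837, f₃=8.646397, f₄=4.891295, f₅=-13.111204, f₆=-55.756768, f₇=-136.
(h/2)·[f₀ + 2f₁ + 2f₂ + 2f₃ + 2f₄ + 2f₅ + 2f₆ + f₇] = 0.285714·(-230.274052) = -65.7926.

-65.7926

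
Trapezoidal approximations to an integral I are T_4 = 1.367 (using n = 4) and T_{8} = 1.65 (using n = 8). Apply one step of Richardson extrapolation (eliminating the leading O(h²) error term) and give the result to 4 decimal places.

R = (4·T_{8} − T_4) / 3 = (4·1.65 − 1.367)/3 = (5.233)/3 = 1.7443.

1.7443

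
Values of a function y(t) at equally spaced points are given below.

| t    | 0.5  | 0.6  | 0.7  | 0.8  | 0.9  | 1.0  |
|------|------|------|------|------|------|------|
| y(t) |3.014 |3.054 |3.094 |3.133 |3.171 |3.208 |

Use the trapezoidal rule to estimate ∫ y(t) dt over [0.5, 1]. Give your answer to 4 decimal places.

h = 0.1, n = 5.
(h/2)·[y₀ + 2y₁ + 2y₂ + 2y₃ + 2y₄ + y₅] = 0.05·(31.126) = 1.5563.

1.5563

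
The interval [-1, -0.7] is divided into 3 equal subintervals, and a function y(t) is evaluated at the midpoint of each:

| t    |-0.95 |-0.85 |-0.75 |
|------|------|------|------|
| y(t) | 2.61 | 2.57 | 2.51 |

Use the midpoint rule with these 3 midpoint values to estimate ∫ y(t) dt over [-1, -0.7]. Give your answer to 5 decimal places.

0.76900

h = 0.1, n = 3.
h·[y(m₁) + y(m₂) + y(m₃)] = 0.1·(7.69) = 0.76900.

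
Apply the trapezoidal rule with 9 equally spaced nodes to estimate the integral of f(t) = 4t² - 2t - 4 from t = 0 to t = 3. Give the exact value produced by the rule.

h = (3 − 0)/8 = 0.375.
Nodes t₀,…,t₈ = 0, 0.375, 0.75, 1.125, 1.5, 1.875, 2.25, 2.625, 3.
f(t) = 4t² - 2t - 4: f₀=-4, f₁=-4.1875, f₂=-3.25, f₃=-1.1875, f₄=2, f₅=6.3125, f₆=11.75, f₇=18.3125, f₈=26.
(h/2)·[f₀ + 2f₁ + 2f₂ + 2f₃ + 2f₄ + 2f₅ + 2f₆ + 2f₇ + f₈] = 0.1875·(81.5) = 15.28125.

15.28125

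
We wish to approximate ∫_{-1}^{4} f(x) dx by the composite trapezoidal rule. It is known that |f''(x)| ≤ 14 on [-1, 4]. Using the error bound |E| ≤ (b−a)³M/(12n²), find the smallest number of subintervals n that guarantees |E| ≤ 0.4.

Need 1750/(12n²) ≤ 0.4.
n² ≥ 1750/(12·0.4) = 364.583 ⇒ n ≥ 19.0941, so the smallest n is 20.

20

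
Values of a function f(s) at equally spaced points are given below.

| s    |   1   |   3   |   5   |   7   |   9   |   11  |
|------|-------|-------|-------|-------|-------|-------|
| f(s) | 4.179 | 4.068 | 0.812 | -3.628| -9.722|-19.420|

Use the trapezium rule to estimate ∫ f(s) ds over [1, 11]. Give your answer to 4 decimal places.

-32.1810

h = 2, n = 5.
(h/2)·[y₀ + 2y₁ + 2y₂ + 2y₃ + 2y₄ + y₅] = 1·(-32.181) = -32.1810.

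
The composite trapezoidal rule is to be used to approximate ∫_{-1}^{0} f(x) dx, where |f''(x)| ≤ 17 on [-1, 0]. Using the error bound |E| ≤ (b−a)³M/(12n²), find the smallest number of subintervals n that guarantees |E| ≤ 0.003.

22

Need 17/(12n²) ≤ 0.003.
n² ≥ 17/(12·0.003) = 472.222 ⇒ n ≥ 21.7307, so the smallest n is 22.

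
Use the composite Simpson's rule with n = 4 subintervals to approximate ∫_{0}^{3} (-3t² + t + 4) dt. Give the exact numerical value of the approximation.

h = (3 − 0)/4 = 0.75.
Nodes t₀,…,t₄ = 0, 0.75, 1.5, 2.25, 3.
f(t) = -3t² + t + 4: f₀=4, f₁=3.0625, f₂=-1.25, f₃=-8.9375, f₄=-20.
(h/3)·[f₀ + 4f₁ + 2f₂ + 4f₃ + f₄] = 0.25·(-42) = -10.5.

-10.5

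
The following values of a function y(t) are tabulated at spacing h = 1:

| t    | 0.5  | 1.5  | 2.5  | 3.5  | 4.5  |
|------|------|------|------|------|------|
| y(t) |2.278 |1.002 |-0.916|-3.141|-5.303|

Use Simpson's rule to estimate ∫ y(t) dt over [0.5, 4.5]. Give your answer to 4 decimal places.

h = 1, n = 4.
(h/3)·[y₀ + 4y₁ + 2y₂ + 4y₃ + y₄] = 0.333333·(-13.413) = -4.4710.

-4.4710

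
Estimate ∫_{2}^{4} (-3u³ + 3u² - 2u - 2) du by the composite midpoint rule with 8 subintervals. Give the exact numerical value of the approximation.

-139.75

h = (4 − 2)/8 = 0.25.
Midpoints m₁,…,m₈ = 2.125, 2.375, 2.625, 2.875, 3.125, 3.375, 3.625, 3.875.
f(m₁)=-21.490234375, f(m₂)=-30.017578125, f(m₃)=-40.841796875, f(m₄)=-54.244140625, f(m₅)=-70.505859375, f(m₆)=-89.908203125, f(m₇)=-112.732421875, f(m₈)=-139.259765625.
h·[f(m₁) + f(m₂) + f(m₃) + f(m₄) + f(m₅) + f(m₆) + f(m₇) + f(m₈)] = 0.25·(-559) = -139.75.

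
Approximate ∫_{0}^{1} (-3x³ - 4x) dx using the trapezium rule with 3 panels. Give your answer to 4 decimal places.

-2.8333

h = (1 − 0)/3 = 0.333333.
Nodes x₀,…,x₃ = 0, 0.333333, 0.666667, 1.
f(x) = -3x³ - 4x: f₀=0, f₁=-1.444444, f₂=-3.555556, f₃=-7.
(h/2)·[f₀ + 2f₁ + 2f₂ + f₃] = 0.166667·(-17) = -2.8333.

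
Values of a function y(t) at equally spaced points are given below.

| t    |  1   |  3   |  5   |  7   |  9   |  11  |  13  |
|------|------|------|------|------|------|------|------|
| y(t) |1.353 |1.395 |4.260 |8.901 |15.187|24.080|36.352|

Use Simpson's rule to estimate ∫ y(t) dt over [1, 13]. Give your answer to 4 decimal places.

142.7353

h = 2, n = 6.
(h/3)·[y₀ + 4y₁ + 2y₂ + 4y₃ + 2y₄ + 4y₅ + y₆] = 0.666667·(214.103) = 142.7353.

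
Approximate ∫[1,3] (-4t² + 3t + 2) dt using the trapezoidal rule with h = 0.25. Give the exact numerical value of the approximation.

h = (3 − 1)/8 = 0.25.
Nodes t₀,…,t₈ = 1, 1.25, 1.5, 1.75, 2, 2.25, 2.5, 2.75, 3.
f(t) = -4t² + 3t + 2: f₀=1, f₁=-0.5, f₂=-2.5, f₃=-5, f₄=-8, f₅=-11.5, f₆=-15.5, f₇=-20, f₈=-25.
(h/2)·[f₀ + 2f₁ + 2f₂ + 2f₃ + 2f₄ + 2f₅ + 2f₆ + 2f₇ + f₈] = 0.125·(-150) = -18.75.

-18.75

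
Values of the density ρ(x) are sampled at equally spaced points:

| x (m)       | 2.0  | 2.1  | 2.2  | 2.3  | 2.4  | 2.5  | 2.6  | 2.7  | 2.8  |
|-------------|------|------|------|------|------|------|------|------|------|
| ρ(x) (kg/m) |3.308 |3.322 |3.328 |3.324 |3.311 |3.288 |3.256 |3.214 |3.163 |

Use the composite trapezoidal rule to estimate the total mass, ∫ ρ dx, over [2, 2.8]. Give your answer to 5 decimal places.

h = 0.1, n = 8.
(h/2)·[y₀ + 2y₁ + 2y₂ + 2y₃ + 2y₄ + 2y₅ + 2y₆ + 2y₇ + y₈] = 0.05·(52.557) = 2.62785.

2.62785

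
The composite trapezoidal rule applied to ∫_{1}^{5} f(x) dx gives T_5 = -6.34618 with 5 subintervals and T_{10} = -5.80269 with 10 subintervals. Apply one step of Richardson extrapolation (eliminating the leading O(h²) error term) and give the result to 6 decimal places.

R = (4·T_{10} − T_5) / 3 = (4·(-5.80269) − (-6.34618))/3 = (-16.86458)/3 = -5.621527.

-5.621527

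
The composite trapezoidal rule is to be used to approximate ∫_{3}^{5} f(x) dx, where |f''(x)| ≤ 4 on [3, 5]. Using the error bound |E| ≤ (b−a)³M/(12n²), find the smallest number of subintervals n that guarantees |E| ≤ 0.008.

Need 32/(12n²) ≤ 0.008.
n² ≥ 32/(12·0.008) = 333.333 ⇒ n ≥ 18.2574, so the smallest n is 19.

19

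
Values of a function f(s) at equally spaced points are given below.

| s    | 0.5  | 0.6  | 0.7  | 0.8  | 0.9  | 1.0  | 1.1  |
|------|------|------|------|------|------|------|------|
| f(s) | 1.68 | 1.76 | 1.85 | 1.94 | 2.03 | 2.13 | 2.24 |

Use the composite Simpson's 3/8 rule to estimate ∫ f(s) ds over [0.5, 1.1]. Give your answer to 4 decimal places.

h = 0.1, n = 6.
(3h/8)·[y₀ + 3y₁ + 3y₂ + 2y₃ + 3y₄ + 3y₅ + y₆] = 0.0375·(31.11) = 1.1666.

1.1666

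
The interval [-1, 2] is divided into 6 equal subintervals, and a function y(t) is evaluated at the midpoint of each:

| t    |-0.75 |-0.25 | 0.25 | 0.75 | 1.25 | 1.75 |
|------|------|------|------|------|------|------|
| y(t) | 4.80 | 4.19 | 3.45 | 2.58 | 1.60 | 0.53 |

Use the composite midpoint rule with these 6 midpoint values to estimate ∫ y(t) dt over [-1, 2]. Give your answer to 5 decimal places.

h = 0.5, n = 6.
h·[y(m₁) + y(m₂) + y(m₃) + y(m₄) + y(m₅) + y(m₆)] = 0.5·(17.15) = 8.57500.

8.57500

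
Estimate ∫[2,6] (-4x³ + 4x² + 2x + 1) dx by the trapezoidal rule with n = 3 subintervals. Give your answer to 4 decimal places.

-1018.8148

h = (6 − 2)/3 = 1.333333.
Nodes x₀,…,x₃ = 2, 3.333333, 4.666667, 6.
f(x) = -4x³ + 4x² + 2x + 1: f₀=-11, f₁=-96.037037, f₂=-309.074074, f₃=-707.
(h/2)·[f₀ + 2f₁ + 2f₂ + f₃] = 0.666667·(-1528.222222) = -1018.8148.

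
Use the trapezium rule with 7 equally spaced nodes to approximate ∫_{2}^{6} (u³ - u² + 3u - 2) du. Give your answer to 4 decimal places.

293.9259

h = (6 − 2)/6 = 0.666667.
Nodes u₀,…,u₆ = 2, 2.666667, 3.333333, 4, 4.666667, 5.333333, 6.
f(u) = u³ - u² + 3u - 2: f₀=8, f₁=17.851852, f₂=33.925926, f₃=58, f₄=91.851852, f₅=137.259259, f₆=196.
(h/2)·[f₀ + 2f₁ + 2f₂ + 2f₃ + 2f₄ + 2f₅ + f₆] = 0.333333·(881.777778) = 293.9259.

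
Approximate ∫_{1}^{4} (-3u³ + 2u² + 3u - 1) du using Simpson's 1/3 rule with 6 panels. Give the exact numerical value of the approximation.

h = (4 − 1)/6 = 0.5.
Nodes u₀,…,u₆ = 1, 1.5, 2, 2.5, 3, 3.5, 4.
f(u) = -3u³ + 2u² + 3u - 1: f₀=1, f₁=-2.125, f₂=-11, f₃=-27.875, f₄=-55, f₅=-94.625, f₆=-149.
(h/3)·[f₀ + 4f₁ + 2f₂ + 4f₃ + 2f₄ + 4f₅ + f₆] = 0.166667·(-778.5) = -129.75.

-129.75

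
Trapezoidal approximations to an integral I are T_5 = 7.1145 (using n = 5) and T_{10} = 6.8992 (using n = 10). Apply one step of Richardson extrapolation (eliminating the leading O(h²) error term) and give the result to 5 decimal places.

R = (4·T_{10} − T_5) / 3 = (4·6.8992 − 7.1145)/3 = (20.4823)/3 = 6.82743.

6.82743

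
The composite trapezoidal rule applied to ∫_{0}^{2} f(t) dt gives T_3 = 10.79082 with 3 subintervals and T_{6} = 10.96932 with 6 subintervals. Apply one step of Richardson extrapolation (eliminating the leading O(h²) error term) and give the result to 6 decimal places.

11.028820

R = (4·T_{6} − T_3) / 3 = (4·10.96932 − 10.79082)/3 = (33.08646)/3 = 11.028820.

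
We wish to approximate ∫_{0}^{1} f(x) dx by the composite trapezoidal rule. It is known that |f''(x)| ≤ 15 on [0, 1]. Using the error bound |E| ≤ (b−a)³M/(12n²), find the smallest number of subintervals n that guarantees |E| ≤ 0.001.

Need 15/(12n²) ≤ 0.001.
n² ≥ 15/(12·0.001) = 1250 ⇒ n ≥ 35.3553, so the smallest n is 36.

36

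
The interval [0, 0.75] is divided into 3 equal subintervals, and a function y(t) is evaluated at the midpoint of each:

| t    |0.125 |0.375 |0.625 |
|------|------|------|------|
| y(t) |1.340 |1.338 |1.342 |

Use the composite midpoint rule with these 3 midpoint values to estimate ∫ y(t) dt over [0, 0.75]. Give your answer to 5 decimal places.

h = 0.25, n = 3.
h·[y(m₁) + y(m₂) + y(m₃)] = 0.25·(4.020) = 1.00500.

1.00500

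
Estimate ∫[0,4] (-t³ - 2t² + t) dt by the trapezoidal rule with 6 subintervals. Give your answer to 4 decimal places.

-101.0370

h = (4 − 0)/6 = 0.666667.
Nodes t₀,…,t₆ = 0, 0.666667, 1.333333, 2, 2.666667, 3.333333, 4.
f(t) = -t³ - 2t² + t: f₀=0, f₁=-0.518519, f₂=-4.592593, f₃=-14, f₄=-30.518519, f₅=-55.925926, f₆=-92.
(h/2)·[f₀ + 2f₁ + 2f₂ + 2f₃ + 2f₄ + 2f₅ + f₆] = 0.333333·(-303.111111) = -101.0370.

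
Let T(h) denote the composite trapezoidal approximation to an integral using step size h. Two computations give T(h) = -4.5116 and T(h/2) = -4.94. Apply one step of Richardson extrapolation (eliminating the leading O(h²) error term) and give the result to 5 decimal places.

R = (4·T(h/2) − T(h)) / 3 = (4·(-4.94) − (-4.5116))/3 = (-15.2484)/3 = -5.08280.

-5.08280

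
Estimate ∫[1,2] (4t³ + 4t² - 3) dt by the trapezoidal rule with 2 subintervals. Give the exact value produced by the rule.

22.25

h = (2 − 1)/2 = 0.5.
Nodes t₀,…,t₂ = 1, 1.5, 2.
f(t) = 4t³ + 4t² - 3: f₀=5, f₁=19.5, f₂=45.
(h/2)·[f₀ + 2f₁ + f₂] = 0.25·(89) = 22.25.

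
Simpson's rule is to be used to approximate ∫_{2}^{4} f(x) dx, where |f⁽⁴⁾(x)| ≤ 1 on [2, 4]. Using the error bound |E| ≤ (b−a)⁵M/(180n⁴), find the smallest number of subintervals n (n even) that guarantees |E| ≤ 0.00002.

10

Need 32/(180n⁴) ≤ 0.00002.
n⁴ ≥ 32/(180·0.00002) = 8888.89 ⇒ n ≥ 9.7098, so the smallest even n is 10. (n must be even for Simpson's rule.)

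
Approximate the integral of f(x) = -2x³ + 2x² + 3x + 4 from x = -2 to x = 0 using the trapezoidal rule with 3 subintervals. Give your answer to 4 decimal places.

16.5185

h = (0 − (-2))/3 = 0.666667.
Nodes x₀,…,x₃ = -2, -1.333333, -0.666667, 0.
f(x) = -2x³ + 2x² + 3x + 4: f₀=22, f₁=8.296296, f₂=3.481481, f₃=4.
(h/2)·[f₀ + 2f₁ + 2f₂ + f₃] = 0.333333·(49.555556) = 16.5185.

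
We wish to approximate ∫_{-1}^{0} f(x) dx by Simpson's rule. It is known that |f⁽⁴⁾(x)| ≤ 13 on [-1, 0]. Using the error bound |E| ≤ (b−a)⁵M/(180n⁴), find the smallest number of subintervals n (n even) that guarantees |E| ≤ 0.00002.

8

Need 13/(180n⁴) ≤ 0.00002.
n⁴ ≥ 13/(180·0.00002) = 3611.11 ⇒ n ≥ 7.7519, so the smallest even n is 8. (n must be even for Simpson's rule.)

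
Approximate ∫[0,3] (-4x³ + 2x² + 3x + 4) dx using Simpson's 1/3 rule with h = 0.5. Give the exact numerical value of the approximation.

h = (3 − 0)/6 = 0.5.
Nodes x₀,…,x₆ = 0, 0.5, 1, 1.5, 2, 2.5, 3.
f(x) = -4x³ + 2x² + 3x + 4: f₀=4, f₁=5.5, f₂=5, f₃=-0.5, f₄=-14, f₅=-38.5, f₆=-77.
(h/3)·[f₀ + 4f₁ + 2f₂ + 4f₃ + 2f₄ + 4f₅ + f₆] = 0.166667·(-225) = -37.5.

-37.5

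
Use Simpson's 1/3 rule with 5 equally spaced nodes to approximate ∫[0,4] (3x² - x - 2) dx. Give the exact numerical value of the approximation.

h = (4 − 0)/4 = 1.
Nodes x₀,…,x₄ = 0, 1, 2, 3, 4.
f(x) = 3x² - x - 2: f₀=-2, f₁=0, f₂=8, f₃=22, f₄=42.
(h/3)·[f₀ + 4f₁ + 2f₂ + 4f₃ + f₄] = 0.333333·(144) = 48.

48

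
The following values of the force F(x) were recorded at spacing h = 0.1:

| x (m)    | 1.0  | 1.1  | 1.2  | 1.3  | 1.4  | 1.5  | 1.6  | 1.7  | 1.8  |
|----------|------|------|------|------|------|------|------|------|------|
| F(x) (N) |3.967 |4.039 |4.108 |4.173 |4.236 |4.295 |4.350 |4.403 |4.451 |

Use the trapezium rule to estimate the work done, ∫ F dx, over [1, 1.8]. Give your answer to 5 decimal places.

3.38130

h = 0.1, n = 8.
(h/2)·[y₀ + 2y₁ + 2y₂ + 2y₃ + 2y₄ + 2y₅ + 2y₆ + 2y₇ + y₈] = 0.05·(67.626) = 3.38130.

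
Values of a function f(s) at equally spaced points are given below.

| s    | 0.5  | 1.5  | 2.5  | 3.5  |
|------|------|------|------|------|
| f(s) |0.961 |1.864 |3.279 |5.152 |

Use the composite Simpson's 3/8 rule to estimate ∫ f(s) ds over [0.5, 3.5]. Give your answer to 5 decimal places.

8.07825

h = 1, n = 3.
(3h/8)·[y₀ + 3y₁ + 3y₂ + y₃] = 0.375·(21.542) = 8.07825.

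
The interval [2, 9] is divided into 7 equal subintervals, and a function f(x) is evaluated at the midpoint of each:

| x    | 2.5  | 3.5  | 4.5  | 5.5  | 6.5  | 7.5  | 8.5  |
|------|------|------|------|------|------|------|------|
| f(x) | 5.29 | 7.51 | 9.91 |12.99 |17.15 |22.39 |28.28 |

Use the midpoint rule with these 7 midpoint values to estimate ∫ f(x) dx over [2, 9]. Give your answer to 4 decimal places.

103.5200

h = 1, n = 7.
h·[y(m₁) + y(m₂) + y(m₃) + y(m₄) + y(m₅) + y(m₆) + y(m₇)] = 1·(103.52) = 103.5200.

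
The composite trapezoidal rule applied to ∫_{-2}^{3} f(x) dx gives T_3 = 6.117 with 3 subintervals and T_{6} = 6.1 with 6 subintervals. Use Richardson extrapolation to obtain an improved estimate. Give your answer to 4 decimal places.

6.0943

R = (4·T_{6} − T_3) / 3 = (4·6.1 − 6.117)/3 = (18.283)/3 = 6.0943.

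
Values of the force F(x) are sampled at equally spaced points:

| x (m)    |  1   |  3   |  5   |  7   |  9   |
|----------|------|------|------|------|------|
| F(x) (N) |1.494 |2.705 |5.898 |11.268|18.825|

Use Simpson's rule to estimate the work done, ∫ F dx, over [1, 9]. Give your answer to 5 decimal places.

h = 2, n = 4.
(h/3)·[y₀ + 4y₁ + 2y₂ + 4y₃ + y₄] = 0.666667·(88.007) = 58.67133.

58.67133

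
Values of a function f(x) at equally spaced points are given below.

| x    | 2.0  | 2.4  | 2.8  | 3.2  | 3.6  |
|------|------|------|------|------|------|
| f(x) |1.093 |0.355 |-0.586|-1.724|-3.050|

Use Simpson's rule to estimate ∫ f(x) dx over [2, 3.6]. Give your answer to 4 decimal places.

-1.1473

h = 0.4, n = 4.
(h/3)·[y₀ + 4y₁ + 2y₂ + 4y₃ + y₄] = 0.133333·(-8.605) = -1.1473.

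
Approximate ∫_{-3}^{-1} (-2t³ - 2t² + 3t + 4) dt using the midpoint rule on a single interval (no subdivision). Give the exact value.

12

M = (b−a)·f(-2) = 2·(6) = 12.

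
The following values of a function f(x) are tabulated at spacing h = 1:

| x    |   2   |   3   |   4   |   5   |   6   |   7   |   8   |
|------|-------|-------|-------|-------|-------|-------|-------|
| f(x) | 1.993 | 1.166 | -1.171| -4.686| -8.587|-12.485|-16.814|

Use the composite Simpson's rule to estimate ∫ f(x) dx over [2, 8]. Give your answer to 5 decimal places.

-32.78567

h = 1, n = 6.
(h/3)·[y₀ + 4y₁ + 2y₂ + 4y₃ + 2y₄ + 4y₅ + y₆] = 0.333333·(-98.357) = -32.78567.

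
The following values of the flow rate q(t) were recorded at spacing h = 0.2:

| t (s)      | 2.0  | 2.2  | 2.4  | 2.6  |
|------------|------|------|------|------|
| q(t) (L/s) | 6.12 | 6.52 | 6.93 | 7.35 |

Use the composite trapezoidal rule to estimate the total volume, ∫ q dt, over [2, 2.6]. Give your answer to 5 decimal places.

4.03700

h = 0.2, n = 3.
(h/2)·[y₀ + 2y₁ + 2y₂ + y₃] = 0.1·(40.37) = 4.03700.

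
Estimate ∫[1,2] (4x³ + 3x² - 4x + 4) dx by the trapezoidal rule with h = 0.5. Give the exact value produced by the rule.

20.875

h = (2 − 1)/2 = 0.5.
Nodes x₀,…,x₂ = 1, 1.5, 2.
f(x) = 4x³ + 3x² - 4x + 4: f₀=7, f₁=18.25, f₂=40.
(h/2)·[f₀ + 2f₁ + f₂] = 0.25·(83.5) = 20.875.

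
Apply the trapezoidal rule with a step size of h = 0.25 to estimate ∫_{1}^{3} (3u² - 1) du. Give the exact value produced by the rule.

h = (3 − 1)/8 = 0.25.
Nodes u₀,…,u₈ = 1, 1.25, 1.5, 1.75, 2, 2.25, 2.5, 2.75, 3.
f(u) = 3u² - 1: f₀=2, f₁=3.6875, f₂=5.75, f₃=8.1875, f₄=11, f₅=14.1875, f₆=17.75, f₇=21.6875, f₈=26.
(h/2)·[f₀ + 2f₁ + 2f₂ + 2f₃ + 2f₄ + 2f₅ + 2f₆ + 2f₇ + f₈] = 0.125·(192.5) = 24.0625.

24.0625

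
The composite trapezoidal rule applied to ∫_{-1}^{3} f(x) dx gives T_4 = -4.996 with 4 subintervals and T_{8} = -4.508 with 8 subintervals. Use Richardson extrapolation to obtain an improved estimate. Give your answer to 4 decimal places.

R = (4·T_{8} − T_4) / 3 = (4·(-4.508) − (-4.996))/3 = (-13.036)/3 = -4.3453.

-4.3453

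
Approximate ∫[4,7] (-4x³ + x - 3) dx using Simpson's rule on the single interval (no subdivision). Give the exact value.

S = (b−a)/6 · [f(4) + 4f(5.5) + f(7)] = 0.5·[(-255) + 4·(-663) + (-1368)] = -2137.5.

-2137.5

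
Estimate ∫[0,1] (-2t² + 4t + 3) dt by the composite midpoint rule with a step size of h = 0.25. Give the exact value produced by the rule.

4.34375

h = (1 − 0)/4 = 0.25.
Midpoints m₁,…,m₄ = 0.125, 0.375, 0.625, 0.875.
f(m₁)=3.46875, f(m₂)=4.21875, f(m₃)=4.71875, f(m₄)=4.96875.
h·[f(m₁) + f(m₂) + f(m₃) + f(m₄)] = 0.25·(17.375) = 4.34375.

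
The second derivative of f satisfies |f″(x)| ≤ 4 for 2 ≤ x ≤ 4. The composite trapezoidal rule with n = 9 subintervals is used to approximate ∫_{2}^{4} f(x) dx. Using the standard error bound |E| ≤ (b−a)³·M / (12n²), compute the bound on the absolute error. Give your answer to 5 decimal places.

|E| ≤ (2)³·4 / (12·9²) = 32/972 = 0.03292.

0.03292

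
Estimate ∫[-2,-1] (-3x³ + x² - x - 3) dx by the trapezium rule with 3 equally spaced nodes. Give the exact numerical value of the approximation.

h = (-1 − (-2))/2 = 0.5.
Nodes x₀,…,x₂ = -2, -1.5, -1.
f(x) = -3x³ + x² - x - 3: f₀=27, f₁=10.875, f₂=2.
(h/2)·[f₀ + 2f₁ + f₂] = 0.25·(50.75) = 12.6875.

12.6875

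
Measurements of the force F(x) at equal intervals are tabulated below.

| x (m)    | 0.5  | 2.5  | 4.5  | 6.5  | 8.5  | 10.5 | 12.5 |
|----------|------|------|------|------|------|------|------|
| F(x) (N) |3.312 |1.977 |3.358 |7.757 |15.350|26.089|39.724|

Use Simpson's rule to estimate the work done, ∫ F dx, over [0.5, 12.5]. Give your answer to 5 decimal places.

149.16267

h = 2, n = 6.
(h/3)·[y₀ + 4y₁ + 2y₂ + 4y₃ + 2y₄ + 4y₅ + y₆] = 0.666667·(223.744) = 149.16267.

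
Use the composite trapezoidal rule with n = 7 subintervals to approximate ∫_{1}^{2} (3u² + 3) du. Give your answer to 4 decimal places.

10.0102

h = (2 − 1)/7 = 0.142857.
Nodes u₀,…,u₇ = 1, 1.142857, 1.285714, 1.428571, 1.571429, 1.714286, 1.857143, 2.
f(u) = 3u² + 3: f₀=6, f₁=6.918367, f₂=7.959184, f₃=9.122449, f₄=10.408163, f₅=11.816327, f₆=13.346939, f₇=15.
(h/2)·[f₀ + 2f₁ + 2f₂ + 2f₃ + 2f₄ + 2f₅ + 2f₆ + f₇] = 0.071429·(140.142857) = 10.0102.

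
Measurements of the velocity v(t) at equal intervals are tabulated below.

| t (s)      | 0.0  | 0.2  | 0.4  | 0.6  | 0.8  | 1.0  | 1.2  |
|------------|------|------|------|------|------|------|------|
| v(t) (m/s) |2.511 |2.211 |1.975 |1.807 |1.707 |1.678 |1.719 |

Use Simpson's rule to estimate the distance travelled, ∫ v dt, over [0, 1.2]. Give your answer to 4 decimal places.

h = 0.2, n = 6.
(h/3)·[y₀ + 4y₁ + 2y₂ + 4y₃ + 2y₄ + 4y₅ + y₆] = 0.066667·(34.378) = 2.2919.

2.2919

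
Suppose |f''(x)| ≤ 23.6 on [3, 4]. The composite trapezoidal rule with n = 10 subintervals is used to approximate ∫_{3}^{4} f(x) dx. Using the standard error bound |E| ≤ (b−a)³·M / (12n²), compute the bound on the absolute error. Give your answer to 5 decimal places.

|E| ≤ (1)³·23.6 / (12·10²) = 23.6/1200 = 0.01967.

0.01967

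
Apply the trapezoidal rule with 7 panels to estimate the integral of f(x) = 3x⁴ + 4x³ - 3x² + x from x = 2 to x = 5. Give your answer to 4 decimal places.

2383.3613

h = (5 − 2)/7 = 0.428571.
Nodes x₀,…,x₇ = 2, 2.428571, 2.857143, 3.285714, 3.714286, 4.142857, 4.571429, 5.
f(x) = 3x⁴ + 4x³ - 3x² + x: f₀=70, f₁=146.386922, f₂=271.578509, f₃=462.442732, f₄=738.276551, f₅=1120.805914, f₆=1634.185756, f₇=2305.
(h/2)·[f₀ + 2f₁ + 2f₂ + 2f₃ + 2f₄ + 2f₅ + 2f₆ + f₇] = 0.214286·(11122.352770) = 2383.3613.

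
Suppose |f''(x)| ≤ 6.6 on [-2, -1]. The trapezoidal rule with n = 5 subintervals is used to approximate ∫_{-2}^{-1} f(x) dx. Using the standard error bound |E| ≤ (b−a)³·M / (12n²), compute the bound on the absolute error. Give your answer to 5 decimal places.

0.02200

|E| ≤ (1)³·6.6 / (12·5²) = 6.6/300 = 0.02200.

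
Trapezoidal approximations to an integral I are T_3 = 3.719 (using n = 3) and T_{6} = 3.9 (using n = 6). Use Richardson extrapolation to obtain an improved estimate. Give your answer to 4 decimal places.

3.9603

R = (4·T_{6} − T_3) / 3 = (4·3.9 − 3.719)/3 = (11.881)/3 = 3.9603.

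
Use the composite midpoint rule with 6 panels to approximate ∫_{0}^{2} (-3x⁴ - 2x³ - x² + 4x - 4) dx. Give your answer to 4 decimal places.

h = (2 − 0)/6 = 0.333333.
Midpoints m₁,…,m₆ = 0.166667, 0.5, 0.833333, 1.166667, 1.5, 1.833333.
f(m₁)=-3.372685, f(m₂)=-2.6875, f(m₃)=-3.965278, f(m₄)=-9.428241, f(m₅)=-22.1875, f(m₆)=-46.243056.
h·[f(m₁) + f(m₂) + f(m₃) + f(m₄) + f(m₅) + f(m₆)] = 0.333333·(-87.884259) = -29.2948.

-29.2948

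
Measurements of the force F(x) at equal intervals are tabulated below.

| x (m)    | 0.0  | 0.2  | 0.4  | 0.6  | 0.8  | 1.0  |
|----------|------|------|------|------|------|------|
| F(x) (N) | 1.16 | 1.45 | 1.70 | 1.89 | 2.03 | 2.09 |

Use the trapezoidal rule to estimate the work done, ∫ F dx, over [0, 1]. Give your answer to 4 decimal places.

h = 0.2, n = 5.
(h/2)·[y₀ + 2y₁ + 2y₂ + 2y₃ + 2y₄ + y₅] = 0.1·(17.39) = 1.7390.

1.7390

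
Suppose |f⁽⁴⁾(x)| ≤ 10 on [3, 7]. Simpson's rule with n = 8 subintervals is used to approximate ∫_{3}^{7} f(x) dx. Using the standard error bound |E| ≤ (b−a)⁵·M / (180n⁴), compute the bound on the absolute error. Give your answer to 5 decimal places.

0.01389

|E| ≤ (4)⁵·10 / (180·8⁴) = 10240/737280 = 0.01389.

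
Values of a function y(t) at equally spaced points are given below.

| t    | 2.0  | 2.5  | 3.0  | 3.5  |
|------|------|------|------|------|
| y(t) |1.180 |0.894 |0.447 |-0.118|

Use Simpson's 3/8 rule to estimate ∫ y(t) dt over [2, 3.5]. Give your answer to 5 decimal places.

h = 0.5, n = 3.
(3h/8)·[y₀ + 3y₁ + 3y₂ + y₃] = 0.1875·(5.085) = 0.95344.

0.95344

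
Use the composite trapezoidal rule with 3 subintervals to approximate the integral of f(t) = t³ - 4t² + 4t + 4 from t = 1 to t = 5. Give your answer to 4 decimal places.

60.5926

h = (5 − 1)/3 = 1.333333.
Nodes t₀,…,t₃ = 1, 2.333333, 3.666667, 5.
f(t) = t³ - 4t² + 4t + 4: f₀=5, f₁=4.259259, f₂=14.185185, f₃=49.
(h/2)·[f₀ + 2f₁ + 2f₂ + f₃] = 0.666667·(90.888889) = 60.5926.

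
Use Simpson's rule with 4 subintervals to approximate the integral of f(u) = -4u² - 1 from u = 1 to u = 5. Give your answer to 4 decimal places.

h = (5 − 1)/4 = 1.
Nodes u₀,…,u₄ = 1, 2, 3, 4, 5.
f(u) = -4u² - 1: f₀=-5, f₁=-17, f₂=-37, f₃=-65, f₄=-101.
(h/3)·[f₀ + 4f₁ + 2f₂ + 4f₃ + f₄] = 0.333333·(-508) = -169.3333.

-169.3333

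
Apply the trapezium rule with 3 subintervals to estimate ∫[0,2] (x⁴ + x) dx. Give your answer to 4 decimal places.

h = (2 − 0)/3 = 0.666667.
Nodes x₀,…,x₃ = 0, 0.666667, 1.333333, 2.
f(x) = x⁴ + x: f₀=0, f₁=0.864198, f₂=4.493827, f₃=18.
(h/2)·[f₀ + 2f₁ + 2f₂ + f₃] = 0.333333·(28.716049) = 9.5720.

9.5720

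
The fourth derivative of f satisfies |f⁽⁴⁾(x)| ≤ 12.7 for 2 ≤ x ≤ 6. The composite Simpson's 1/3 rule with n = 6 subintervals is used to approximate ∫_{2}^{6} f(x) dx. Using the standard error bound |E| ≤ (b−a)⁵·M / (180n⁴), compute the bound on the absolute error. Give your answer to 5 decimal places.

|E| ≤ (4)⁵·12.7 / (180·6⁴) = 13004.8/233280 = 0.05575.

0.05575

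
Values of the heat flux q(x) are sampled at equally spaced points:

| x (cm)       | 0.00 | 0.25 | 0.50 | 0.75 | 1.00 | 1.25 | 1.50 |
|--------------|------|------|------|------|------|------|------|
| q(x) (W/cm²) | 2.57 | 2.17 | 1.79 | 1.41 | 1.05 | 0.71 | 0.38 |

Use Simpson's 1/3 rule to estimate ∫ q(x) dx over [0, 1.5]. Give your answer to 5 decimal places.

2.14917

h = 0.25, n = 6.
(h/3)·[y₀ + 4y₁ + 2y₂ + 4y₃ + 2y₄ + 4y₅ + y₆] = 0.083333·(25.79) = 2.14917.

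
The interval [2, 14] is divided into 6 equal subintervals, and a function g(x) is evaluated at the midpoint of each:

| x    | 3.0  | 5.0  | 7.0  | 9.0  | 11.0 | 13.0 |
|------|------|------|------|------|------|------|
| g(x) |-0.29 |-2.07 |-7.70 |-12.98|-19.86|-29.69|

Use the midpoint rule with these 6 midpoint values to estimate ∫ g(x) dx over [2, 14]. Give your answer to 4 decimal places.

h = 2, n = 6.
h·[y(m₁) + y(m₂) + y(m₃) + y(m₄) + y(m₅) + y(m₆)] = 2·(-72.59) = -145.1800.

-145.1800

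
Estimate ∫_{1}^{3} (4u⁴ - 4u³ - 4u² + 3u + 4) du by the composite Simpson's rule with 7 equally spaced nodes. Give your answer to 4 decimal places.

h = (3 − 1)/6 = 0.333333.
Nodes u₀,…,u₆ = 1, 1.333333, 1.666667, 2, 2.333333, 2.666667, 3.
f(u) = 4u⁴ - 4u³ - 4u² + 3u + 4: f₀=3, f₁=4.049383, f₂=10.234568, f₃=26, f₄=56.975309, f₅=109.975309, f₆=193.
(h/3)·[f₀ + 4f₁ + 2f₂ + 4f₃ + 2f₄ + 4f₅ + f₆] = 0.111111·(890.518519) = 98.9465.

98.9465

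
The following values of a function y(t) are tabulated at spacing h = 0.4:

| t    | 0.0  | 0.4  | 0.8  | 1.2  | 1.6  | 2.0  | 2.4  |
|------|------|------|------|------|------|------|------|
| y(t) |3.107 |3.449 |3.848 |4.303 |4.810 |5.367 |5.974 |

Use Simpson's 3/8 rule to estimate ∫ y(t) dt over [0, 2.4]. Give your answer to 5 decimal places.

10.51635

h = 0.4, n = 6.
(3h/8)·[y₀ + 3y₁ + 3y₂ + 2y₃ + 3y₄ + 3y₅ + y₆] = 0.15·(70.109) = 10.51635.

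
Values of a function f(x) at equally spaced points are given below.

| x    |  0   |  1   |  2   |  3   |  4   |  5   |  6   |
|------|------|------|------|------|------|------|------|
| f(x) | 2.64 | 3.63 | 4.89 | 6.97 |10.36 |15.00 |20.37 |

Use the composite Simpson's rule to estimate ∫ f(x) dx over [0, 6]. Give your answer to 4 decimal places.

51.9700

h = 1, n = 6.
(h/3)·[y₀ + 4y₁ + 2y₂ + 4y₃ + 2y₄ + 4y₅ + y₆] = 0.333333·(155.91) = 51.9700.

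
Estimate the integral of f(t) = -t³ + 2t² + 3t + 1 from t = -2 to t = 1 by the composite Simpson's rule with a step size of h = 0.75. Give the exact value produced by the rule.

8.25

h = (1 − (-2))/4 = 0.75.
Nodes t₀,…,t₄ = -2, -1.25, -0.5, 0.25, 1.
f(t) = -t³ + 2t² + 3t + 1: f₀=11, f₁=2.328125, f₂=0.125, f₃=1.859375, f₄=5.
(h/3)·[f₀ + 4f₁ + 2f₂ + 4f₃ + f₄] = 0.25·(33) = 8.25.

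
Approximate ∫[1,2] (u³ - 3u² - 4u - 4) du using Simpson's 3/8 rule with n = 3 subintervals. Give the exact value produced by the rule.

-13.25

h = (2 − 1)/3 = 0.333333.
Nodes u₀,…,u₃ = 1, 1.333333, 1.666667, 2.
f(u) = u³ - 3u² - 4u - 4: f₀=-10, f₁=-12.296296, f₂=-14.370370, f₃=-16.
(3h/8)·[f₀ + 3f₁ + 3f₂ + f₃] = 0.125·(-106) = -13.25.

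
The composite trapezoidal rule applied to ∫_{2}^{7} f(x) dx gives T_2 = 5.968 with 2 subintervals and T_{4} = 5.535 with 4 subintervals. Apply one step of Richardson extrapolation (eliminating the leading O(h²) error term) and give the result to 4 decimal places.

R = (4·T_{4} − T_2) / 3 = (4·5.535 − 5.968)/3 = (16.172)/3 = 5.3907.

5.3907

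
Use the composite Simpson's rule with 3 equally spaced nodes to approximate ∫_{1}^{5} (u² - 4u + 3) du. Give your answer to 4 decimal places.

5.3333

h = (5 − 1)/2 = 2.
Nodes u₀,…,u₂ = 1, 3, 5.
f(u) = u² - 4u + 3: f₀=0, f₁=0, f₂=8.
(h/3)·[f₀ + 4f₁ + f₂] = 0.666667·(8) = 5.3333.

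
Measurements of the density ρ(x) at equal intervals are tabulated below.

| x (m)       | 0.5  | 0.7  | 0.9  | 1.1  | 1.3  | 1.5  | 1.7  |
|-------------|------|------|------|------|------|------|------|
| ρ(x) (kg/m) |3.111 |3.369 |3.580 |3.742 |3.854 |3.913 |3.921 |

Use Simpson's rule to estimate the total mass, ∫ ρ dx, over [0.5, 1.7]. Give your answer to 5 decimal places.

4.39973

h = 0.2, n = 6.
(h/3)·[y₀ + 4y₁ + 2y₂ + 4y₃ + 2y₄ + 4y₅ + y₆] = 0.066667·(65.996) = 4.39973.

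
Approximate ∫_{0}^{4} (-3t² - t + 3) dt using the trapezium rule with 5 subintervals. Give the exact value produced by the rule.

h = (4 − 0)/5 = 0.8.
Nodes t₀,…,t₅ = 0, 0.8, 1.6, 2.4, 3.2, 4.
f(t) = -3t² - t + 3: f₀=3, f₁=0.28, f₂=-6.28, f₃=-16.68, f₄=-30.92, f₅=-49.
(h/2)·[f₀ + 2f₁ + 2f₂ + 2f₃ + 2f₄ + f₅] = 0.4·(-153.2) = -61.28.

-61.28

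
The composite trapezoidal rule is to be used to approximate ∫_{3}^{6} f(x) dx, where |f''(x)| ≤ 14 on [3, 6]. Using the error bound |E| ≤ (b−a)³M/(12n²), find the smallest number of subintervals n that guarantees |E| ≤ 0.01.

57

Need 378/(12n²) ≤ 0.01.
n² ≥ 378/(12·0.01) = 3150 ⇒ n ≥ 56.1249, so the smallest n is 57.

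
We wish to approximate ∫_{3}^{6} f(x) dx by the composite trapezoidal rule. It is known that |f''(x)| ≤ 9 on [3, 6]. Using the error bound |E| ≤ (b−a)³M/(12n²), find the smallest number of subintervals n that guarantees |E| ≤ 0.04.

Need 243/(12n²) ≤ 0.04.
n² ≥ 243/(12·0.04) = 506.25 ⇒ n ≥ 22.5000, so the smallest n is 23.

23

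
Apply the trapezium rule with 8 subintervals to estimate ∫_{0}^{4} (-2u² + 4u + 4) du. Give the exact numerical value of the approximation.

h = (4 − 0)/8 = 0.5.
Nodes u₀,…,u₈ = 0, 0.5, 1, 1.5, 2, 2.5, 3, 3.5, 4.
f(u) = -2u² + 4u + 4: f₀=4, f₁=5.5, f₂=6, f₃=5.5, f₄=4, f₅=1.5, f₆=-2, f₇=-6.5, f₈=-12.
(h/2)·[f₀ + 2f₁ + 2f₂ + 2f₃ + 2f₄ + 2f₅ + 2f₆ + 2f₇ + f₈] = 0.25·(20) = 5.

5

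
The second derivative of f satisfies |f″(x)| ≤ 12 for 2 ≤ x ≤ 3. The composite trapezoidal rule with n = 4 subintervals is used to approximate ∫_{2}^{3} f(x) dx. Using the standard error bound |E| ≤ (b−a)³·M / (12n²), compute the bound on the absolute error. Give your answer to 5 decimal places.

0.06250

|E| ≤ (1)³·12 / (12·4²) = 12/192 = 0.06250.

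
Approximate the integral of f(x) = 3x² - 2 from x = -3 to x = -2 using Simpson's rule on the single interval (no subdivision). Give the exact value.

S = (b−a)/6 · [f(-3) + 4f(-2.5) + f(-2)] = 0.166667·[25 + 4·16.75 + 10] = 17.

17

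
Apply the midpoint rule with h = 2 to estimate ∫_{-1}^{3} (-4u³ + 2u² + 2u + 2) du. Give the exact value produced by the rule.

-32

h = (3 − (-1))/2 = 2.
Midpoints m₁,…,m₂ = 0, 2.
f(m₁)=2, f(m₂)=-18.
h·[f(m₁) + f(m₂)] = 2·(-16) = -32.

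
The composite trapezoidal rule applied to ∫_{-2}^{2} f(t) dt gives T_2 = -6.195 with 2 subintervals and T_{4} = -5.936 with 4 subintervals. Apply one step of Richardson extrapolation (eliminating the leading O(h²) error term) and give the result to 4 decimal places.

-5.8497

R = (4·T_{4} − T_2) / 3 = (4·(-5.936) − (-6.195))/3 = (-17.549)/3 = -5.8497.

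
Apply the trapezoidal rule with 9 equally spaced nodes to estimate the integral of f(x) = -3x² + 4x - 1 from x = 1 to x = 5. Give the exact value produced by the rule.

-80.5

h = (5 − 1)/8 = 0.5.
Nodes x₀,…,x₈ = 1, 1.5, 2, 2.5, 3, 3.5, 4, 4.5, 5.
f(x) = -3x² + 4x - 1: f₀=0, f₁=-1.75, f₂=-5, f₃=-9.75, f₄=-16, f₅=-23.75, f₆=-33, f₇=-43.75, f₈=-56.
(h/2)·[f₀ + 2f₁ + 2f₂ + 2f₃ + 2f₄ + 2f₅ + 2f₆ + 2f₇ + f₈] = 0.25·(-322) = -80.5.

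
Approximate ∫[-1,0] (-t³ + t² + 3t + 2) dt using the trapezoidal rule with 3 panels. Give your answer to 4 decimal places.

1.1296

h = (0 − (-1))/3 = 0.333333.
Nodes t₀,…,t₃ = -1, -0.666667, -0.333333, 0.
f(t) = -t³ + t² + 3t + 2: f₀=1, f₁=0.740741, f₂=1.148148, f₃=2.
(h/2)·[f₀ + 2f₁ + 2f₂ + f₃] = 0.166667·(6.777778) = 1.1296.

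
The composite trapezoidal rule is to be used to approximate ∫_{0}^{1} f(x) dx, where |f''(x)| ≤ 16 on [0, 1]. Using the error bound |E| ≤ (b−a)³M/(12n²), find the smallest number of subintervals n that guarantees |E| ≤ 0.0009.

Need 16/(12n²) ≤ 0.0009.
n² ≥ 16/(12·0.0009) = 1481.48 ⇒ n ≥ 38.4900, so the smallest n is 39.

39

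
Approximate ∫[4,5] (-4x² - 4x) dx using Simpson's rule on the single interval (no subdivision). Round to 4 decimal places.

S = (b−a)/6 · [f(4) + 4f(4.5) + f(5)] = 0.166667·[(-80) + 4·(-99) + (-120)] = -99.3333.

-99.3333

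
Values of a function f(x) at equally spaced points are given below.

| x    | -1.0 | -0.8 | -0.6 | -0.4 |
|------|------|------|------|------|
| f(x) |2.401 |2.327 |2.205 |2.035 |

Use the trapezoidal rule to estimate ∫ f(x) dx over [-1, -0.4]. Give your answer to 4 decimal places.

1.3500

h = 0.2, n = 3.
(h/2)·[y₀ + 2y₁ + 2y₂ + y₃] = 0.1·(13.500) = 1.3500.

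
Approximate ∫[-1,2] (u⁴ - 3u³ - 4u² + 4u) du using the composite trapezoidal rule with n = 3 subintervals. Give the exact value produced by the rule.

h = (2 − (-1))/3 = 1.
Nodes u₀,…,u₃ = -1, 0, 1, 2.
f(u) = u⁴ - 3u³ - 4u² + 4u: f₀=-4, f₁=0, f₂=-2, f₃=-16.
(h/2)·[f₀ + 2f₁ + 2f₂ + f₃] = 0.5·(-24) = -12.

-12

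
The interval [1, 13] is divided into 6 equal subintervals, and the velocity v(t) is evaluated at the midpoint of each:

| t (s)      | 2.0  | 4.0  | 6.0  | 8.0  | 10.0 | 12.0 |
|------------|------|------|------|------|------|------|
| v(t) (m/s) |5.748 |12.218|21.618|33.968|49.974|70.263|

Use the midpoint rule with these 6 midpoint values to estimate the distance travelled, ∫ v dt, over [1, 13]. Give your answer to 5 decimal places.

h = 2, n = 6.
h·[y(m₁) + y(m₂) + y(m₃) + y(m₄) + y(m₅) + y(m₆)] = 2·(193.789) = 387.57800.

387.57800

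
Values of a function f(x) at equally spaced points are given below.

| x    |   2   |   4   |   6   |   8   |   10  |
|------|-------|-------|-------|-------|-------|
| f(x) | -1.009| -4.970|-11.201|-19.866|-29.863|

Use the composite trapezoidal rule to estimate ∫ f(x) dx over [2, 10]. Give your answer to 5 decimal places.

h = 2, n = 4.
(h/2)·[y₀ + 2y₁ + 2y₂ + 2y₃ + y₄] = 1·(-102.946) = -102.94600.

-102.94600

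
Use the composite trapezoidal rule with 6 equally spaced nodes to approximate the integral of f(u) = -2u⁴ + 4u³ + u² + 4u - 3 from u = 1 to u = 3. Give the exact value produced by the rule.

h = (3 − 1)/5 = 0.4.
Nodes u₀,…,u₅ = 1, 1.4, 1.8, 2.2, 2.6, 3.
f(u) = -2u⁴ + 4u³ + u² + 4u - 3: f₀=4, f₁=7.8528, f₂=9.7728, f₃=6.3808, f₄=-6.9312, f₅=-36.
(h/2)·[f₀ + 2f₁ + 2f₂ + 2f₃ + 2f₄ + f₅] = 0.2·(2.1504) = 0.43008.

0.43008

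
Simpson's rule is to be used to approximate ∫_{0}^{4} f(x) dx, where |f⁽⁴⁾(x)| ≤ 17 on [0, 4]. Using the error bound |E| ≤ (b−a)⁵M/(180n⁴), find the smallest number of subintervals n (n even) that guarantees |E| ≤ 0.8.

4

Need 17408/(180n⁴) ≤ 0.8.
n⁴ ≥ 17408/(180·0.8) = 120.889 ⇒ n ≥ 3.3159, so the smallest even n is 4. (n must be even for Simpson's rule.)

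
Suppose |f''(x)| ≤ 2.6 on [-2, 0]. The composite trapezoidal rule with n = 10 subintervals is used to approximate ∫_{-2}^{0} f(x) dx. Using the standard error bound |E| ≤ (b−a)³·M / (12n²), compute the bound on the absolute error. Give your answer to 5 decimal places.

0.01733

|E| ≤ (2)³·2.6 / (12·10²) = 20.8/1200 = 0.01733.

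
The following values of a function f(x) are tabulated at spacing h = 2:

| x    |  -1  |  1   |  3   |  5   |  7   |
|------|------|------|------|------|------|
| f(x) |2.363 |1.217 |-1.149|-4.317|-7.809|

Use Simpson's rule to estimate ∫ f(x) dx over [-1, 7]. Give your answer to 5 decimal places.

h = 2, n = 4.
(h/3)·[y₀ + 4y₁ + 2y₂ + 4y₃ + y₄] = 0.666667·(-20.144) = -13.42933.

-13.42933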